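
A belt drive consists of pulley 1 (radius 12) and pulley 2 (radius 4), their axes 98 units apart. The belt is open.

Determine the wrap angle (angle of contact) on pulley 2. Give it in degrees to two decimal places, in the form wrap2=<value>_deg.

wrap2=170.64_deg

open belt: β = asin((r2−r1)/C) = asin(-8/98) = -4.6824°
wrap1 = π − 2β = 189.3648°
wrap2 = π + 2β = 170.6352°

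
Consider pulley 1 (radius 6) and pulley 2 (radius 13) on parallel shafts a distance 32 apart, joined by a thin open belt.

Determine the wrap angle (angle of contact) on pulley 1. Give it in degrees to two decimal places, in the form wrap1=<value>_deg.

open belt: β = asin((r2−r1)/C) = asin(7/32) = 12.6356°
wrap1 = π − 2β = 154.7287°
wrap2 = π + 2β = 205.2713°

wrap1=154.73_deg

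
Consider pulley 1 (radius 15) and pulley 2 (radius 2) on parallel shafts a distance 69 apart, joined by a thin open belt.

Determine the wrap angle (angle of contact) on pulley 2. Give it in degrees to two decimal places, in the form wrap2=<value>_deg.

open belt: β = asin((r2−r1)/C) = asin(-13/69) = -10.8598°
wrap1 = π − 2β = 201.7195°
wrap2 = π + 2β = 158.2805°

wrap2=158.28_deg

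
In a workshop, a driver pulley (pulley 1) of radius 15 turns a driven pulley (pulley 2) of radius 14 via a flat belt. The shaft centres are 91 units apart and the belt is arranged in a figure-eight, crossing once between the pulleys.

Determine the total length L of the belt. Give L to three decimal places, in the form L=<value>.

crossed belt: β = asin((r1+r2)/C) = asin(29/91) = 18.5832°
wrap1 = wrap2 = π + 2β = 217.1664°
tangent length = C·cosβ = 86.2554
L = (r1+r2)·wrap + 2·C·cosβ = 29·3.7903 + 2·86.2554 = 282.4287

L=282.429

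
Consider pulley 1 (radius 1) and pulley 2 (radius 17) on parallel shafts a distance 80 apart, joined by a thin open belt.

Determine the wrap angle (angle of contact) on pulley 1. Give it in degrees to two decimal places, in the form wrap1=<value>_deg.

open belt: β = asin((r2−r1)/C) = asin(16/80) = 11.5370°
wrap1 = π − 2β = 156.9261°
wrap2 = π + 2β = 203.0739°

wrap1=156.93_deg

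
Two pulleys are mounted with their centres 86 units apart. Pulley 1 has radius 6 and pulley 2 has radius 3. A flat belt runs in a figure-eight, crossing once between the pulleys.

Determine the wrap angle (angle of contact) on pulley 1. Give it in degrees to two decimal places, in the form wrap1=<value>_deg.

crossed belt: β = asin((r1+r2)/C) = asin(9/86) = 6.0071°
wrap1 = wrap2 = π + 2β = 192.0141°

wrap1=192.01_deg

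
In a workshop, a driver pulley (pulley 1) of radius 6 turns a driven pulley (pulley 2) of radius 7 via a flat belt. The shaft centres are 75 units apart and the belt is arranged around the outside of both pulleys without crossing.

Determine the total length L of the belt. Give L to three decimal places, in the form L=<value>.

open belt: β = asin((r2−r1)/C) = asin(1/75) = 0.7640°
wrap1 = π − 2β = 178.4721°
wrap2 = π + 2β = 181.5279°
tangent length = C·cosβ = 74.9933
L = r1·wrap1 + r2·wrap2 + 2·C·cosβ = 6·3.1149 + 7·3.1683 + 2·74.9933 = 190.8540

L=190.854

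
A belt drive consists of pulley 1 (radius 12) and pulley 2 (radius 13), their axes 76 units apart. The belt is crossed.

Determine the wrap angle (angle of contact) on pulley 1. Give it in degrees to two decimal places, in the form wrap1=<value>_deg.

wrap1=218.41_deg

crossed belt: β = asin((r1+r2)/C) = asin(25/76) = 19.2049°
wrap1 = wrap2 = π + 2β = 218.4098°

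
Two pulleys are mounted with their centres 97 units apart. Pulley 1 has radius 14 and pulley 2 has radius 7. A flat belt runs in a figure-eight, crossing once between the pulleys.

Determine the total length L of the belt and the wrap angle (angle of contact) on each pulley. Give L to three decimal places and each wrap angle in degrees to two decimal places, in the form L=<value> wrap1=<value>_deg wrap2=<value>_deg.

crossed belt: β = asin((r1+r2)/C) = asin(21/97) = 12.5032°
wrap1 = wrap2 = π + 2β = 205.0065°
tangent length = C·cosβ = 94.6995
L = (r1+r2)·wrap + 2·C·cosβ = 21·3.5780 + 2·94.6995 = 264.5378

L=264.538 wrap1=205.01_deg wrap2=205.01_deg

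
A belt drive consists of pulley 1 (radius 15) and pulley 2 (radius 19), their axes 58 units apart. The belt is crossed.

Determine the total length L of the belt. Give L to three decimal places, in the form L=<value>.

crossed belt: β = asin((r1+r2)/C) = asin(34/58) = 35.8883°
wrap1 = wrap2 = π + 2β = 251.7766°
tangent length = C·cosβ = 46.9894
L = (r1+r2)·wrap + 2·C·cosβ = 34·4.3943 + 2·46.9894 = 243.3860

L=243.386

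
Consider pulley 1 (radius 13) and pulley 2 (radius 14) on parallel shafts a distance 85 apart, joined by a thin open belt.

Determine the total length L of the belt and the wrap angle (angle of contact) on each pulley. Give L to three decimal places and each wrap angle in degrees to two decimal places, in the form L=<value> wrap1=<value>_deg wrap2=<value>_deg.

L=254.835 wrap1=178.65_deg wrap2=181.35_deg

open belt: β = asin((r2−r1)/C) = asin(1/85) = 0.6741°
wrap1 = π − 2β = 178.6518°
wrap2 = π + 2β = 181.3482°
tangent length = C·cosβ = 84.9941
L = r1·wrap1 + r2·wrap2 + 2·C·cosβ = 13·3.1181 + 14·3.1651 + 2·84.9941 = 254.8348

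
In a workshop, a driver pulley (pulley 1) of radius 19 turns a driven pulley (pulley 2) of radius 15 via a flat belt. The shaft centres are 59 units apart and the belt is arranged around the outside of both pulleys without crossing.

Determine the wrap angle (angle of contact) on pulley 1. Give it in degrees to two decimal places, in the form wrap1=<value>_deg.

open belt: β = asin((r2−r1)/C) = asin(-4/59) = -3.8874°
wrap1 = π − 2β = 187.7749°
wrap2 = π + 2β = 172.2251°

wrap1=187.77_deg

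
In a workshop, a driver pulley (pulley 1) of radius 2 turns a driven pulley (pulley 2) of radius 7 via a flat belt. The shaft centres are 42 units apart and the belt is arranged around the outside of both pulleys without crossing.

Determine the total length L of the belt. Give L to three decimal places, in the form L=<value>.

L=112.870

open belt: β = asin((r2−r1)/C) = asin(5/42) = 6.8371°
wrap1 = π − 2β = 166.3257°
wrap2 = π + 2β = 193.6743°
tangent length = C·cosβ = 41.7013
L = r1·wrap1 + r2·wrap2 + 2·C·cosβ = 2·2.9029 + 7·3.3803 + 2·41.7013 = 112.8703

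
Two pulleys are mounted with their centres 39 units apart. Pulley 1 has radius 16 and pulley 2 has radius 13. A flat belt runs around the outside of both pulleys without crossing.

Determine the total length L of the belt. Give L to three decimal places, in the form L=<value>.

open belt: β = asin((r2−r1)/C) = asin(-3/39) = -4.4117°
wrap1 = π − 2β = 188.8235°
wrap2 = π + 2β = 171.1765°
tangent length = C·cosβ = 38.8844
L = r1·wrap1 + r2·wrap2 + 2·C·cosβ = 16·3.2956 + 13·2.9876 + 2·38.8844 = 169.3371

L=169.337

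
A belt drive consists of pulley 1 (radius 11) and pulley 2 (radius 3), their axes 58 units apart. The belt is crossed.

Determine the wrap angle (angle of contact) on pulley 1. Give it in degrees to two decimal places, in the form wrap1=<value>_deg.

crossed belt: β = asin((r1+r2)/C) = asin(14/58) = 13.9680°
wrap1 = wrap2 = π + 2β = 207.9359°

wrap1=207.94_deg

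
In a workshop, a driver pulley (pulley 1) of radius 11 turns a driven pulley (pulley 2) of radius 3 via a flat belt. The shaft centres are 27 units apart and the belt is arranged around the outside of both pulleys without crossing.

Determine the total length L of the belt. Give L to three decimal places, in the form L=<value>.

open belt: β = asin((r2−r1)/C) = asin(-8/27) = -17.2353°
wrap1 = π − 2β = 214.4706°
wrap2 = π + 2β = 145.5294°
tangent length = C·cosβ = 25.7876
L = r1·wrap1 + r2·wrap2 + 2·C·cosβ = 11·3.7432 + 3·2.5400 + 2·25.7876 = 100.3705

L=100.370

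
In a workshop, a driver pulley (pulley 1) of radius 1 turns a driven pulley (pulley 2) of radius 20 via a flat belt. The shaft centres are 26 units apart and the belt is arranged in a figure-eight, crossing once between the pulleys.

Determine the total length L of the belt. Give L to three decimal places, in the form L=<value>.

crossed belt: β = asin((r1+r2)/C) = asin(21/26) = 53.8711°
wrap1 = wrap2 = π + 2β = 287.7421°
tangent length = C·cosβ = 15.3297
L = (r1+r2)·wrap + 2·C·cosβ = 21·5.0220 + 2·15.3297 = 136.1224

L=136.122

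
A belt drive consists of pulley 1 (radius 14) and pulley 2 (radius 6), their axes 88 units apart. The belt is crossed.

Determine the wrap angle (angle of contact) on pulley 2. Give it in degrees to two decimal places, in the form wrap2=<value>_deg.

crossed belt: β = asin((r1+r2)/C) = asin(20/88) = 13.1366°
wrap1 = wrap2 = π + 2β = 206.2731°

wrap2=206.27_deg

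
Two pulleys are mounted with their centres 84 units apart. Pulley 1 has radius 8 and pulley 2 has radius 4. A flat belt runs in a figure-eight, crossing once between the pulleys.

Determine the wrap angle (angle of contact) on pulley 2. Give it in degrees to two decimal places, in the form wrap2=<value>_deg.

crossed belt: β = asin((r1+r2)/C) = asin(12/84) = 8.2132°
wrap1 = wrap2 = π + 2β = 196.4264°

wrap2=196.43_deg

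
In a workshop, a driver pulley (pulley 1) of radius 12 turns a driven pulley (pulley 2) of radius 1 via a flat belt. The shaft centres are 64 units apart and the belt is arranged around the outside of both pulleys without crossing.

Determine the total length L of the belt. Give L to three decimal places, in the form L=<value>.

L=170.736

open belt: β = asin((r2−r1)/C) = asin(-11/64) = -9.8969°
wrap1 = π − 2β = 199.7937°
wrap2 = π + 2β = 160.2063°
tangent length = C·cosβ = 63.0476
L = r1·wrap1 + r2·wrap2 + 2·C·cosβ = 12·3.4871 + 1·2.7961 + 2·63.0476 = 170.7360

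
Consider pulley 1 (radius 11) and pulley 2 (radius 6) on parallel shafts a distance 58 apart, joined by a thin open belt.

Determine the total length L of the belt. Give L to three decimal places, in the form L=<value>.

open belt: β = asin((r2−r1)/C) = asin(-5/58) = -4.9454°
wrap1 = π − 2β = 189.8909°
wrap2 = π + 2β = 170.1091°
tangent length = C·cosβ = 57.7841
L = r1·wrap1 + r2·wrap2 + 2·C·cosβ = 11·3.3142 + 6·2.9690 + 2·57.7841 = 169.8384

L=169.838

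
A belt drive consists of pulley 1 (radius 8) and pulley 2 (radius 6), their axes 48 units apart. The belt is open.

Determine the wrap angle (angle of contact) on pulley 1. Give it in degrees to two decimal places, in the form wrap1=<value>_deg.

open belt: β = asin((r2−r1)/C) = asin(-2/48) = -2.3880°
wrap1 = π − 2β = 184.7760°
wrap2 = π + 2β = 175.2240°

wrap1=184.78_deg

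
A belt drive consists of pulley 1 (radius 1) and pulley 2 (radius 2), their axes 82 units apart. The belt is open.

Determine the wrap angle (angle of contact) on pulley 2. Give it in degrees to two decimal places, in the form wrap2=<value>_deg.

open belt: β = asin((r2−r1)/C) = asin(1/82) = 0.6987°
wrap1 = π − 2β = 178.6025°
wrap2 = π + 2β = 181.3975°

wrap2=181.40_deg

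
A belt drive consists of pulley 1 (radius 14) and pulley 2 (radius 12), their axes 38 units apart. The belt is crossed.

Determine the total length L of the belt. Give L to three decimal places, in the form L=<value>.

L=176.290

crossed belt: β = asin((r1+r2)/C) = asin(26/38) = 43.1736°
wrap1 = wrap2 = π + 2β = 266.3471°
tangent length = C·cosβ = 27.7128
L = (r1+r2)·wrap + 2·C·cosβ = 26·4.6486 + 2·27.7128 = 176.2901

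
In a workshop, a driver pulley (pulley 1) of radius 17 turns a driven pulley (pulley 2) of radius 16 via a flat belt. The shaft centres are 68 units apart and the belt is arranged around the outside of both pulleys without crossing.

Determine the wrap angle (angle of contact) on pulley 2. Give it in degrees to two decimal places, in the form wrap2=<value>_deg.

open belt: β = asin((r2−r1)/C) = asin(-1/68) = -0.8426°
wrap1 = π − 2β = 181.6852°
wrap2 = π + 2β = 178.3148°

wrap2=178.31_deg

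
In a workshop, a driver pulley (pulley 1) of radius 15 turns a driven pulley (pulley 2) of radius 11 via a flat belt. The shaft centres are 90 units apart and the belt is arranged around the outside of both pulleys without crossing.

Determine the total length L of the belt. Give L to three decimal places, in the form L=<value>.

L=261.859

open belt: β = asin((r2−r1)/C) = asin(-4/90) = -2.5473°
wrap1 = π − 2β = 185.0946°
wrap2 = π + 2β = 174.9054°
tangent length = C·cosβ = 89.9111
L = r1·wrap1 + r2·wrap2 + 2·C·cosβ = 15·3.2305 + 11·3.0527 + 2·89.9111 = 261.8592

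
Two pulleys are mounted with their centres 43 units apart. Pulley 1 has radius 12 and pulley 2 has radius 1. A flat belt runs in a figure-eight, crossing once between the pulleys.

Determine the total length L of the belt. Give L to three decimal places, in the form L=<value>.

crossed belt: β = asin((r1+r2)/C) = asin(13/43) = 17.5973°
wrap1 = wrap2 = π + 2β = 215.1947°
tangent length = C·cosβ = 40.9878
L = (r1+r2)·wrap + 2·C·cosβ = 13·3.7559 + 2·40.9878 = 130.8017

L=130.802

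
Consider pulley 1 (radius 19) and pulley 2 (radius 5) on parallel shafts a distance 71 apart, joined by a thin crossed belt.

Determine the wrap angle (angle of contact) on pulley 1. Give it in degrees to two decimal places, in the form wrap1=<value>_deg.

crossed belt: β = asin((r1+r2)/C) = asin(24/71) = 19.7568°
wrap1 = wrap2 = π + 2β = 219.5136°

wrap1=219.51_deg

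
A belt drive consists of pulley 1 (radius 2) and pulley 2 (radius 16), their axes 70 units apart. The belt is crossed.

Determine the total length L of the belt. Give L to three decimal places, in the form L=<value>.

L=201.203

crossed belt: β = asin((r1+r2)/C) = asin(18/70) = 14.9006°
wrap1 = wrap2 = π + 2β = 209.8012°
tangent length = C·cosβ = 67.6461
L = (r1+r2)·wrap + 2·C·cosβ = 18·3.6617 + 2·67.6461 = 201.2033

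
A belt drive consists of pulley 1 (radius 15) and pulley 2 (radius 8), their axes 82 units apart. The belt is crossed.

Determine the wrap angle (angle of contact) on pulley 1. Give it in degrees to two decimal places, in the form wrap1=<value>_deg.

crossed belt: β = asin((r1+r2)/C) = asin(23/82) = 16.2893°
wrap1 = wrap2 = π + 2β = 212.5786°

wrap1=212.58_deg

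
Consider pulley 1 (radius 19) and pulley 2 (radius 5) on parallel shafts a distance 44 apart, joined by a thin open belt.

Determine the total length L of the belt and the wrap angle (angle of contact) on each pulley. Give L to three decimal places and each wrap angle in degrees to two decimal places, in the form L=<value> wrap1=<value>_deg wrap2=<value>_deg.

L=167.892 wrap1=217.11_deg wrap2=142.89_deg

open belt: β = asin((r2−r1)/C) = asin(-14/44) = -18.5530°
wrap1 = π − 2β = 217.1060°
wrap2 = π + 2β = 142.8940°
tangent length = C·cosβ = 41.7133
L = r1·wrap1 + r2·wrap2 + 2·C·cosβ = 19·3.7892 + 5·2.4940 + 2·41.7133 = 167.8915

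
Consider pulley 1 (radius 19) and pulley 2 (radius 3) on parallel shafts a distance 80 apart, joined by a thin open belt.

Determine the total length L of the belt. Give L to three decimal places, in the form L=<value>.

open belt: β = asin((r2−r1)/C) = asin(-16/80) = -11.5370°
wrap1 = π − 2β = 203.0739°
wrap2 = π + 2β = 156.9261°
tangent length = C·cosβ = 78.3837
L = r1·wrap1 + r2·wrap2 + 2·C·cosβ = 19·3.5443 + 3·2.7389 + 2·78.3837 = 232.3258

L=232.326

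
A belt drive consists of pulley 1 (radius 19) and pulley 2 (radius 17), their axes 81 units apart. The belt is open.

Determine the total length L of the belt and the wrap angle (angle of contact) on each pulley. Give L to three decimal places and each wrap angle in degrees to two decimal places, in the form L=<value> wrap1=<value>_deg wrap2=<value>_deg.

open belt: β = asin((r2−r1)/C) = asin(-2/81) = -1.4149°
wrap1 = π − 2β = 182.8297°
wrap2 = π + 2β = 177.1703°
tangent length = C·cosβ = 80.9753
L = r1·wrap1 + r2·wrap2 + 2·C·cosβ = 19·3.1910 + 17·3.0922 + 2·80.9753 = 275.1467

L=275.147 wrap1=182.83_deg wrap2=177.17_deg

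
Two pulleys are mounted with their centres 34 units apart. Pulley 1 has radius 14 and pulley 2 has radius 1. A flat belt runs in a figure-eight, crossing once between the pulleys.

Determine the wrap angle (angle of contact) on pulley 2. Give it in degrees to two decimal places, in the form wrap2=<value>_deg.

crossed belt: β = asin((r1+r2)/C) = asin(15/34) = 26.1790°
wrap1 = wrap2 = π + 2β = 232.3579°

wrap2=232.36_deg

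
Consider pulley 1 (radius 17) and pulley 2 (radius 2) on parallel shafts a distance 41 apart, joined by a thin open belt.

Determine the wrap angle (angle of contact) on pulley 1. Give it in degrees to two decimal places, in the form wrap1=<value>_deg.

open belt: β = asin((r2−r1)/C) = asin(-15/41) = -21.4601°
wrap1 = π − 2β = 222.9203°
wrap2 = π + 2β = 137.0797°

wrap1=222.92_deg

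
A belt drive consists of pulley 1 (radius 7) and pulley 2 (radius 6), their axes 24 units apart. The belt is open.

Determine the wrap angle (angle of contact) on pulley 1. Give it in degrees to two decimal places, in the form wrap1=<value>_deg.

wrap1=184.78_deg

open belt: β = asin((r2−r1)/C) = asin(-1/24) = -2.3880°
wrap1 = π − 2β = 184.7760°
wrap2 = π + 2β = 175.2240°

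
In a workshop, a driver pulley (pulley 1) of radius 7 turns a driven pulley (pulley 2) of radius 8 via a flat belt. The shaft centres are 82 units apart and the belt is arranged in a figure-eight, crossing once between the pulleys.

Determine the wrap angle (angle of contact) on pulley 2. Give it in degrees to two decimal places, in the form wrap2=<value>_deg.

wrap2=201.08_deg

crossed belt: β = asin((r1+r2)/C) = asin(15/82) = 10.5403°
wrap1 = wrap2 = π + 2β = 201.0806°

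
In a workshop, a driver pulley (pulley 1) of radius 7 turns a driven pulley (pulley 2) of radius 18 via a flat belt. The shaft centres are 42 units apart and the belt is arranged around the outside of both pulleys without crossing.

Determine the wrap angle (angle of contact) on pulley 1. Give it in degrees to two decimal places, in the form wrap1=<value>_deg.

open belt: β = asin((r2−r1)/C) = asin(11/42) = 15.1831°
wrap1 = π − 2β = 149.6338°
wrap2 = π + 2β = 210.3662°

wrap1=149.63_deg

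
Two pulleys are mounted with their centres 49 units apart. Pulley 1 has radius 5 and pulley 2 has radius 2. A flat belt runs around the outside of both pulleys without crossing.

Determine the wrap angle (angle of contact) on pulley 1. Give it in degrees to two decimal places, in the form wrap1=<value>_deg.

open belt: β = asin((r2−r1)/C) = asin(-3/49) = -3.5101°
wrap1 = π − 2β = 187.0202°
wrap2 = π + 2β = 172.9798°

wrap1=187.02_deg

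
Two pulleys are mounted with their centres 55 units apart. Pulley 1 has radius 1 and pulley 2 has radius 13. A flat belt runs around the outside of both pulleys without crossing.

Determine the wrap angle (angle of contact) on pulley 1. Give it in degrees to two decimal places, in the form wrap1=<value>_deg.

wrap1=154.80_deg

open belt: β = asin((r2−r1)/C) = asin(12/55) = 12.6023°
wrap1 = π − 2β = 154.7955°
wrap2 = π + 2β = 205.2045°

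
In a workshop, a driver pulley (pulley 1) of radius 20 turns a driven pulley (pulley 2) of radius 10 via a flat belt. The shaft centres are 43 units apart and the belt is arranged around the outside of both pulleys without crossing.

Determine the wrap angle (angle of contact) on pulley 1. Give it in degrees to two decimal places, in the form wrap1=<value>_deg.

wrap1=206.90_deg

open belt: β = asin((r2−r1)/C) = asin(-10/43) = -13.4477°
wrap1 = π − 2β = 206.8955°
wrap2 = π + 2β = 153.1045°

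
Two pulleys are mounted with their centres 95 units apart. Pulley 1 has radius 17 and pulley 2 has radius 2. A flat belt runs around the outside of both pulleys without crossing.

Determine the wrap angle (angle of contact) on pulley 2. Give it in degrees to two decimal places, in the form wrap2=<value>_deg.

wrap2=161.83_deg

open belt: β = asin((r2−r1)/C) = asin(-15/95) = -9.0847°
wrap1 = π − 2β = 198.1694°
wrap2 = π + 2β = 161.8306°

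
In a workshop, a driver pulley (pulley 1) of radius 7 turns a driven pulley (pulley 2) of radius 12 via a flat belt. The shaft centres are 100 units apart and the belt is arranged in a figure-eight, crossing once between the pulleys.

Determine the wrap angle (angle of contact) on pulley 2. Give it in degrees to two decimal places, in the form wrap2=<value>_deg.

crossed belt: β = asin((r1+r2)/C) = asin(19/100) = 10.9528°
wrap1 = wrap2 = π + 2β = 201.9056°

wrap2=201.91_deg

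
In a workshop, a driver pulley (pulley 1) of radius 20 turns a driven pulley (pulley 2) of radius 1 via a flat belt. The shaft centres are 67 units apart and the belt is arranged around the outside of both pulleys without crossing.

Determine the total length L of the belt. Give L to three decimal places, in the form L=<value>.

open belt: β = asin((r2−r1)/C) = asin(-19/67) = -16.4741°
wrap1 = π − 2β = 212.9482°
wrap2 = π + 2β = 147.0518°
tangent length = C·cosβ = 64.2495
L = r1·wrap1 + r2·wrap2 + 2·C·cosβ = 20·3.7166 + 1·2.5665 + 2·64.2495 = 205.3985

L=205.399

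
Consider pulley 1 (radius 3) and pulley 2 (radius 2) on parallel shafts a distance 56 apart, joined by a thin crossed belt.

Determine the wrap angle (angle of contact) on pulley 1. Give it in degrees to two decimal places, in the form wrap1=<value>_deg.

crossed belt: β = asin((r1+r2)/C) = asin(5/56) = 5.1225°
wrap1 = wrap2 = π + 2β = 190.2450°

wrap1=190.25_deg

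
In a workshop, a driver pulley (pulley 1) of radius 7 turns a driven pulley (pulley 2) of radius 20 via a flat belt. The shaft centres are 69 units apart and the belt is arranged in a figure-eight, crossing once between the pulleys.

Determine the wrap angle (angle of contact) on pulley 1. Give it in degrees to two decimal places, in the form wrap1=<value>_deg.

crossed belt: β = asin((r1+r2)/C) = asin(27/69) = 23.0357°
wrap1 = wrap2 = π + 2β = 226.0714°

wrap1=226.07_deg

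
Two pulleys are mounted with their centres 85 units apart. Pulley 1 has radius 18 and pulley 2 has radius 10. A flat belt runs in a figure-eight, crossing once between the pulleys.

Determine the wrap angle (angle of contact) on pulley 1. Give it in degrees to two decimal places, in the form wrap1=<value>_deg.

wrap1=218.47_deg

crossed belt: β = asin((r1+r2)/C) = asin(28/85) = 19.2331°
wrap1 = wrap2 = π + 2β = 218.4662°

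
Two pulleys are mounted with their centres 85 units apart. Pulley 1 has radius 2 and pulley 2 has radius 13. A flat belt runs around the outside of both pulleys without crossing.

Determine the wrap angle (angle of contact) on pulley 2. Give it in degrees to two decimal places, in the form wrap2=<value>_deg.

open belt: β = asin((r2−r1)/C) = asin(11/85) = 7.4356°
wrap1 = π − 2β = 165.1288°
wrap2 = π + 2β = 194.8712°

wrap2=194.87_deg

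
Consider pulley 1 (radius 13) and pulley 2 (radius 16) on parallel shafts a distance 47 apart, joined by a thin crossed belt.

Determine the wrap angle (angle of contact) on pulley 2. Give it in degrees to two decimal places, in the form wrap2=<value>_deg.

wrap2=256.20_deg

crossed belt: β = asin((r1+r2)/C) = asin(29/47) = 38.0989°
wrap1 = wrap2 = π + 2β = 256.1979°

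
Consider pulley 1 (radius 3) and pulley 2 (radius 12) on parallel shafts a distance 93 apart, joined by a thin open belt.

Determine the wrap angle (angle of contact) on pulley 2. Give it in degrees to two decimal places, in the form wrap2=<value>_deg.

wrap2=191.11_deg

open belt: β = asin((r2−r1)/C) = asin(9/93) = 5.5534°
wrap1 = π − 2β = 168.8931°
wrap2 = π + 2β = 191.1069°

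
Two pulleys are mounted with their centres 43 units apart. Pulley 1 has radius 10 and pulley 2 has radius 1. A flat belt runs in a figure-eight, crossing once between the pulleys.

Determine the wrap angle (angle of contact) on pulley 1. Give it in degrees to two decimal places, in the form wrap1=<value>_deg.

crossed belt: β = asin((r1+r2)/C) = asin(11/43) = 14.8218°
wrap1 = wrap2 = π + 2β = 209.6436°

wrap1=209.64_deg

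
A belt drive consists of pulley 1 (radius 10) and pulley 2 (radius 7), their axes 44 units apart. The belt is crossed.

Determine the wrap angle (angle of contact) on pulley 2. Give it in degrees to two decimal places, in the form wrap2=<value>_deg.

wrap2=225.46_deg

crossed belt: β = asin((r1+r2)/C) = asin(17/44) = 22.7284°
wrap1 = wrap2 = π + 2β = 225.4568°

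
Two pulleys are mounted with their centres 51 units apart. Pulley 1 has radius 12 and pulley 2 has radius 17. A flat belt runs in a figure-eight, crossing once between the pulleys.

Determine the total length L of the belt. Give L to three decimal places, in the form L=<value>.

crossed belt: β = asin((r1+r2)/C) = asin(29/51) = 34.6546°
wrap1 = wrap2 = π + 2β = 249.3091°
tangent length = C·cosβ = 41.9524
L = (r1+r2)·wrap + 2·C·cosβ = 29·4.3513 + 2·41.9524 = 210.0914

L=210.091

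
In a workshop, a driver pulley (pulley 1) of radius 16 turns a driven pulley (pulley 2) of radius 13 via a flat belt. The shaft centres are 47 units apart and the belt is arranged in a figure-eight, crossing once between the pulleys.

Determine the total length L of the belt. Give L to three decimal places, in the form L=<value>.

crossed belt: β = asin((r1+r2)/C) = asin(29/47) = 38.0989°
wrap1 = wrap2 = π + 2β = 256.1979°
tangent length = C·cosβ = 36.9865
L = (r1+r2)·wrap + 2·C·cosβ = 29·4.4715 + 2·36.9865 = 203.6464

L=203.646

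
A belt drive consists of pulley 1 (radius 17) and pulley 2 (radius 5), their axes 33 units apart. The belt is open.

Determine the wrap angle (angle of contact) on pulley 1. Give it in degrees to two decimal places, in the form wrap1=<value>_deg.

open belt: β = asin((r2−r1)/C) = asin(-12/33) = -21.3237°
wrap1 = π − 2β = 222.6474°
wrap2 = π + 2β = 137.3526°

wrap1=222.65_deg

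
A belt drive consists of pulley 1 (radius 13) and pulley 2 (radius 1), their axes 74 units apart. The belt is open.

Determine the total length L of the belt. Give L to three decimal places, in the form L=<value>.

L=193.933

open belt: β = asin((r2−r1)/C) = asin(-12/74) = -9.3324°
wrap1 = π − 2β = 198.6648°
wrap2 = π + 2β = 161.3352°
tangent length = C·cosβ = 73.0205
L = r1·wrap1 + r2·wrap2 + 2·C·cosβ = 13·3.4674 + 1·2.8158 + 2·73.0205 = 193.9325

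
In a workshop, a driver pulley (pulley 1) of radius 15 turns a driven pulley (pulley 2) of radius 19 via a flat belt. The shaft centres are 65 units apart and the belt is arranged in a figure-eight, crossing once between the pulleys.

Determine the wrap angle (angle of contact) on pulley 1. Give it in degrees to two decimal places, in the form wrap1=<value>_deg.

wrap1=243.08_deg

crossed belt: β = asin((r1+r2)/C) = asin(34/65) = 31.5389°
wrap1 = wrap2 = π + 2β = 243.0777°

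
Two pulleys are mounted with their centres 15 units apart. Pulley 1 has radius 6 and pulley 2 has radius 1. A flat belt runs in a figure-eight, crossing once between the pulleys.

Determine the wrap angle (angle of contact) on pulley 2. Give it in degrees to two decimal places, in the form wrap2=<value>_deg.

wrap2=235.64_deg

crossed belt: β = asin((r1+r2)/C) = asin(7/15) = 27.8181°
wrap1 = wrap2 = π + 2β = 235.6363°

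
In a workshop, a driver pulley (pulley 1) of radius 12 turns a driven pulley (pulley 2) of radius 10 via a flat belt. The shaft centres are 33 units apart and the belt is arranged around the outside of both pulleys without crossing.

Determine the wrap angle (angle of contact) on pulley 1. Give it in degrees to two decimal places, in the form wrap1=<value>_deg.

open belt: β = asin((r2−r1)/C) = asin(-2/33) = -3.4746°
wrap1 = π − 2β = 186.9492°
wrap2 = π + 2β = 173.0508°

wrap1=186.95_deg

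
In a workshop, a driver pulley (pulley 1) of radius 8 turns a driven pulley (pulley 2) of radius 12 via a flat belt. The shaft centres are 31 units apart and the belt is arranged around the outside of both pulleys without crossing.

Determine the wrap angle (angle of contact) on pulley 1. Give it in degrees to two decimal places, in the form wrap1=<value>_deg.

open belt: β = asin((r2−r1)/C) = asin(4/31) = 7.4137°
wrap1 = π − 2β = 165.1727°
wrap2 = π + 2β = 194.8273°

wrap1=165.17_deg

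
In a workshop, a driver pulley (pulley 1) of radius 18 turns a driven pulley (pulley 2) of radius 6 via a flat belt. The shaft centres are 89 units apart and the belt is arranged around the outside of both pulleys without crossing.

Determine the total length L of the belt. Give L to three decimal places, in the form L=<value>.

L=255.019

open belt: β = asin((r2−r1)/C) = asin(-12/89) = -7.7489°
wrap1 = π − 2β = 195.4977°
wrap2 = π + 2β = 164.5023°
tangent length = C·cosβ = 88.1873
L = r1·wrap1 + r2·wrap2 + 2·C·cosβ = 18·3.4121 + 6·2.8711 + 2·88.1873 = 255.0187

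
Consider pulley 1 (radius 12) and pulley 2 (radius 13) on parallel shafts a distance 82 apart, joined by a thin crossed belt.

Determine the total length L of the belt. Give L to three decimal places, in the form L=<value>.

L=250.223

crossed belt: β = asin((r1+r2)/C) = asin(25/82) = 17.7508°
wrap1 = wrap2 = π + 2β = 215.5017°
tangent length = C·cosβ = 78.0961
L = (r1+r2)·wrap + 2·C·cosβ = 25·3.7612 + 2·78.0961 = 250.2225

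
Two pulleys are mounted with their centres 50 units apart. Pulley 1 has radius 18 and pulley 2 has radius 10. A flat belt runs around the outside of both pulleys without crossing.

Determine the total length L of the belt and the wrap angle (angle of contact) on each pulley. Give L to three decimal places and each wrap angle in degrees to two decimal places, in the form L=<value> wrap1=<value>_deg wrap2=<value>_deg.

L=189.247 wrap1=198.41_deg wrap2=161.59_deg

open belt: β = asin((r2−r1)/C) = asin(-8/50) = -9.2069°
wrap1 = π − 2β = 198.4138°
wrap2 = π + 2β = 161.5862°
tangent length = C·cosβ = 49.3559
L = r1·wrap1 + r2·wrap2 + 2·C·cosβ = 18·3.4630 + 10·2.8202 + 2·49.3559 = 189.2473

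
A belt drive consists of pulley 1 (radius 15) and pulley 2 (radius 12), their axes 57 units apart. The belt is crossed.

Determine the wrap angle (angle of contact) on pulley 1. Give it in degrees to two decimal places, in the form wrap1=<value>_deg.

crossed belt: β = asin((r1+r2)/C) = asin(27/57) = 28.2737°
wrap1 = wrap2 = π + 2β = 236.5474°

wrap1=236.55_deg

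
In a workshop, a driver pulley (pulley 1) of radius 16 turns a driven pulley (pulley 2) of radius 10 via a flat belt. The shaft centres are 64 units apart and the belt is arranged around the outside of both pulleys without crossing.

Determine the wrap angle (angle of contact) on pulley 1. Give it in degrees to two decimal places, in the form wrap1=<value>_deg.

open belt: β = asin((r2−r1)/C) = asin(-6/64) = -5.3794°
wrap1 = π − 2β = 190.7588°
wrap2 = π + 2β = 169.2412°

wrap1=190.76_deg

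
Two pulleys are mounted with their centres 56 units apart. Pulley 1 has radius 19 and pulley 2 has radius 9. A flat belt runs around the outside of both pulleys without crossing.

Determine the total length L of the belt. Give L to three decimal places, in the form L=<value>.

L=201.755

open belt: β = asin((r2−r1)/C) = asin(-10/56) = -10.2866°
wrap1 = π − 2β = 200.5731°
wrap2 = π + 2β = 159.4269°
tangent length = C·cosβ = 55.0999
L = r1·wrap1 + r2·wrap2 + 2·C·cosβ = 19·3.5007 + 9·2.7825 + 2·55.0999 = 201.7551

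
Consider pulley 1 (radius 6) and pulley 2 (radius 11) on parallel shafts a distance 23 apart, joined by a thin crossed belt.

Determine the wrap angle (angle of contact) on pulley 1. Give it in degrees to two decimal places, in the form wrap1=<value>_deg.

crossed belt: β = asin((r1+r2)/C) = asin(17/23) = 47.6574°
wrap1 = wrap2 = π + 2β = 275.3148°

wrap1=275.31_deg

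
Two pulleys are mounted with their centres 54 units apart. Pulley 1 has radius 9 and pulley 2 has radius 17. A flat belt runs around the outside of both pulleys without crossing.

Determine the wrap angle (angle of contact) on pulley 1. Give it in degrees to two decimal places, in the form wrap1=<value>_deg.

wrap1=162.96_deg

open belt: β = asin((r2−r1)/C) = asin(8/54) = 8.5196°
wrap1 = π − 2β = 162.9608°
wrap2 = π + 2β = 197.0392°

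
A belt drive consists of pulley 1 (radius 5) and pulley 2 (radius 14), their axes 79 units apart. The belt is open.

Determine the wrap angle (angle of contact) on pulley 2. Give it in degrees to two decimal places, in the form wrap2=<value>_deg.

wrap2=193.08_deg

open belt: β = asin((r2−r1)/C) = asin(9/79) = 6.5416°
wrap1 = π − 2β = 166.9169°
wrap2 = π + 2β = 193.0831°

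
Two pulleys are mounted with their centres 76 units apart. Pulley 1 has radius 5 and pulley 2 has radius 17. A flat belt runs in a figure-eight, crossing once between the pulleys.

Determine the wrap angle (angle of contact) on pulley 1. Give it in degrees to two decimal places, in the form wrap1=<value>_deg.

wrap1=213.65_deg

crossed belt: β = asin((r1+r2)/C) = asin(22/76) = 16.8264°
wrap1 = wrap2 = π + 2β = 213.6529°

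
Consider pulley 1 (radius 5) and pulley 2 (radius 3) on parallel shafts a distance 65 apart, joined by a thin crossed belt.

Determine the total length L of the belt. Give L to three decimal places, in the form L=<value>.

crossed belt: β = asin((r1+r2)/C) = asin(8/65) = 7.0697°
wrap1 = wrap2 = π + 2β = 194.1394°
tangent length = C·cosβ = 64.5058
L = (r1+r2)·wrap + 2·C·cosβ = 8·3.3884 + 2·64.5058 = 156.1186

L=156.119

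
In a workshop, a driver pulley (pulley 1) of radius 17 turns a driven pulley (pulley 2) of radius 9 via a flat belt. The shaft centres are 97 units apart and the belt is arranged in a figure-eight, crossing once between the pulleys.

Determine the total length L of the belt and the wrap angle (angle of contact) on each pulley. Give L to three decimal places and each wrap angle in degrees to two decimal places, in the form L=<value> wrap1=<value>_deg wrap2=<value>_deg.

L=282.693 wrap1=211.10_deg wrap2=211.10_deg

crossed belt: β = asin((r1+r2)/C) = asin(26/97) = 15.5477°
wrap1 = wrap2 = π + 2β = 211.0955°
tangent length = C·cosβ = 93.4505
L = (r1+r2)·wrap + 2·C·cosβ = 26·3.6843 + 2·93.4505 = 282.6931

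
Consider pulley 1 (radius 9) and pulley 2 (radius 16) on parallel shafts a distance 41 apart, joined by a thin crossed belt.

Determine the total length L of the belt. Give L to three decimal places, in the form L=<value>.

crossed belt: β = asin((r1+r2)/C) = asin(25/41) = 37.5719°
wrap1 = wrap2 = π + 2β = 255.1437°
tangent length = C·cosβ = 32.4962
L = (r1+r2)·wrap + 2·C·cosβ = 25·4.4531 + 2·32.4962 = 176.3198

L=176.320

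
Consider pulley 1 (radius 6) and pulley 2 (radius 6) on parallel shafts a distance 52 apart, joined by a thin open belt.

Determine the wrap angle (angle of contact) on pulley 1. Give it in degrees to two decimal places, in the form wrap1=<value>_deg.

wrap1=180.00_deg

open belt: β = asin((r2−r1)/C) = asin(0/52) = 0.0000°
wrap1 = π − 2β = 180.0000°
wrap2 = π + 2β = 180.0000°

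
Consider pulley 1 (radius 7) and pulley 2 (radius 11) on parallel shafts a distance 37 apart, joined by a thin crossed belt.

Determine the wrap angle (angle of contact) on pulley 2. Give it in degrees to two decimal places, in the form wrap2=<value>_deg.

crossed belt: β = asin((r1+r2)/C) = asin(18/37) = 29.1099°
wrap1 = wrap2 = π + 2β = 238.2198°

wrap2=238.22_deg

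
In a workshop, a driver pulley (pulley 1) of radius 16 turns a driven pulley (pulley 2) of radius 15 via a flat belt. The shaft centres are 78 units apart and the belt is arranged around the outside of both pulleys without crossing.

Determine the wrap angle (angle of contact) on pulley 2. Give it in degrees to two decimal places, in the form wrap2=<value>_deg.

wrap2=178.53_deg

open belt: β = asin((r2−r1)/C) = asin(-1/78) = -0.7346°
wrap1 = π − 2β = 181.4692°
wrap2 = π + 2β = 178.5308°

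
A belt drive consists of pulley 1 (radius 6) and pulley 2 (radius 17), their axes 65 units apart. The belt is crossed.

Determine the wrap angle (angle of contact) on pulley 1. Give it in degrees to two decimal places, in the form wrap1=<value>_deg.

crossed belt: β = asin((r1+r2)/C) = asin(23/65) = 20.7227°
wrap1 = wrap2 = π + 2β = 221.4455°

wrap1=221.45_deg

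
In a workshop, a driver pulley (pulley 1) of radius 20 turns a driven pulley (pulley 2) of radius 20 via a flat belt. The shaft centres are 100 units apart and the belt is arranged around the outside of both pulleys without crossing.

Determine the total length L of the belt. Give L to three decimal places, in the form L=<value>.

L=325.664

open belt: β = asin((r2−r1)/C) = asin(0/100) = 0.0000°
wrap1 = π − 2β = 180.0000°
wrap2 = π + 2β = 180.0000°
tangent length = C·cosβ = 100.0000
L = r1·wrap1 + r2·wrap2 + 2·C·cosβ = 20·3.1416 + 20·3.1416 + 2·100.0000 = 325.6637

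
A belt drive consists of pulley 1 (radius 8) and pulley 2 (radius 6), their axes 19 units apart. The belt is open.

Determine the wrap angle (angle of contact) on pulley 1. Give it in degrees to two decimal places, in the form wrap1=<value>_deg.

wrap1=192.08_deg

open belt: β = asin((r2−r1)/C) = asin(-2/19) = -6.0423°
wrap1 = π − 2β = 192.0847°
wrap2 = π + 2β = 167.9153°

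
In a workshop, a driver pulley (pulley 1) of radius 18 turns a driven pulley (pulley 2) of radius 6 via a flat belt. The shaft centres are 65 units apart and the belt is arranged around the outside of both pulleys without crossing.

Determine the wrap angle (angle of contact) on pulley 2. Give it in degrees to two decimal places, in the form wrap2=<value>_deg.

wrap2=158.72_deg

open belt: β = asin((r2−r1)/C) = asin(-12/65) = -10.6387°
wrap1 = π − 2β = 201.2774°
wrap2 = π + 2β = 158.7226°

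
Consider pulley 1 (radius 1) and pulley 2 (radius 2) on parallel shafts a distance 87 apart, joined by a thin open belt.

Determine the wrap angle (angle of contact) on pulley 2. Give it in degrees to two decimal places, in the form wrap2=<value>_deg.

open belt: β = asin((r2−r1)/C) = asin(1/87) = 0.6586°
wrap1 = π − 2β = 178.6828°
wrap2 = π + 2β = 181.3172°

wrap2=181.32_deg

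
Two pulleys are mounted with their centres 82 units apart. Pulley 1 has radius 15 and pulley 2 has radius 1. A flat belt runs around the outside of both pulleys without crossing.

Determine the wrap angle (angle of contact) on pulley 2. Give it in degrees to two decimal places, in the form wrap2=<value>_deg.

wrap2=160.34_deg

open belt: β = asin((r2−r1)/C) = asin(-14/82) = -9.8304°
wrap1 = π − 2β = 199.6607°
wrap2 = π + 2β = 160.3393°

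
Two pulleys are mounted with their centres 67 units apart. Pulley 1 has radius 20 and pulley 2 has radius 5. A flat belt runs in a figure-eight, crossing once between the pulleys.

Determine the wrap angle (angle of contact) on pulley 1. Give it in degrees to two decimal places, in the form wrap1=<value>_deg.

wrap1=223.82_deg

crossed belt: β = asin((r1+r2)/C) = asin(25/67) = 21.9090°
wrap1 = wrap2 = π + 2β = 223.8181°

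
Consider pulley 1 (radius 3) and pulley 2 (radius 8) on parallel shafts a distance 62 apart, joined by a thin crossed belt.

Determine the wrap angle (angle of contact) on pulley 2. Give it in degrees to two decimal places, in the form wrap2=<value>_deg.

wrap2=200.44_deg

crossed belt: β = asin((r1+r2)/C) = asin(11/62) = 10.2195°
wrap1 = wrap2 = π + 2β = 200.4390°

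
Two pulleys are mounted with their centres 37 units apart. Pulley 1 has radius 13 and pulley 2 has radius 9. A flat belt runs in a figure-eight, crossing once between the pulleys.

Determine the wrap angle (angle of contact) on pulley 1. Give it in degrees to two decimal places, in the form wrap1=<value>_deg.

wrap1=252.97_deg

crossed belt: β = asin((r1+r2)/C) = asin(22/37) = 36.4837°
wrap1 = wrap2 = π + 2β = 252.9675°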